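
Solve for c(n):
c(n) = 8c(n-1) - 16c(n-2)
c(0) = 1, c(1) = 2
Characteristic equation: x² - 8x + 16 = 0, which is (x - (4))².
Repeated root r = 4.
General solution: c(n) = (A + Bn)·(4)^n.
From c(0) = 1: A = 1.
From c(1) = 2: (A + B)·(4) = 2 ⇒ B = - \frac{1}{2}.
So c(n) = \left(1 - \frac{n}{2}\right) \cdot (4)^n.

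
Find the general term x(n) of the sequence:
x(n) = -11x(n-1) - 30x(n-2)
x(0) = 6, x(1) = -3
Characteristic equation: x² + 11x + 30 = 0, which factors as (x - (-6))(x - (-5)) = 0.
Roots r₁ = -6, r₂ = -5 (distinct).
General solution: x(n) = A·(-6)^n + B·(-5)^n.
From x(0) = 6: A + B = 6.
From x(1) = -3: -6A - 5B = -3.
Solving: A = -27, B = 33.
So x(n) = 33 \left(-5\right)^{n} - 27 \left(-6\right)^{n}.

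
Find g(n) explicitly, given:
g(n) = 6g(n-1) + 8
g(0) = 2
First-order linear non-homogeneous.
Homogeneous solution: g_h(n) = A·(6)^n.
Try constant particular solution g_p = K: K = 6K + 8 ⇒ K = - \frac{8}{5}.
General: g(n) = A·(6)^n - \frac{8}{5}.
Apply g(0) = 2: A - \frac{8}{5} = 2 ⇒ A = \frac{18}{5}.
So g(n) = \frac{18 \cdot 6^{n}}{5} - \frac{8}{5}.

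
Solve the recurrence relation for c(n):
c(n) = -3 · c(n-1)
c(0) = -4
Pure geometric recurrence with ratio -3.
By induction c(n) = c(0) · (-3)^n = - 4 \left(-3\right)^{n}.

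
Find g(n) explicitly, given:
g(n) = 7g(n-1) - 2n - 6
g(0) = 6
First-order linear with linear forcing.
Homogeneous solution: g_h(n) = A·(7)^n.
Try particular g_p(n) = pn + q. Substituting:
  pn + q = 7(p(n-1) + q) - 2n - 6.
Matching the n-coefficient: p = 7p - 2 ⇒ p = \frac{1}{3}.
Matching constants: q = -7p + 7q - 6 ⇒ q = \frac{25}{18}.
General: g(n) = A·(7)^n + \frac{n}{3} + \frac{25}{18}.
Apply g(0) = 6: A + \frac{25}{18} = 6 ⇒ A = \frac{83}{18}.
So g(n) = \frac{83 \cdot 7^{n}}{18} + \frac{n}{3} + \frac{25}{18}.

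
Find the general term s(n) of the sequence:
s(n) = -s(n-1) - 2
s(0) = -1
First-order linear non-homogeneous.
Homogeneous solution: s_h(n) = A·(-1)^n.
Try constant particular solution s_p = K: K = -K - 2 ⇒ K = -1.
General: s(n) = A·(-1)^n - 1.
Apply s(0) = -1: A - 1 = -1 ⇒ A = 0.
So s(n) = -1.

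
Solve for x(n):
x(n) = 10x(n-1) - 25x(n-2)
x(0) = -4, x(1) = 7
Characteristic equation: x² - 10x + 25 = 0, which is (x - (5))².
Repeated root r = 5.
General solution: x(n) = (A + Bn)·(5)^n.
From x(0) = -4: A = -4.
From x(1) = 7: (A + B)·(5) = 7 ⇒ B = \frac{27}{5}.
So x(n) = \left(\frac{27 n}{5} - 4\right) \cdot (5)^n.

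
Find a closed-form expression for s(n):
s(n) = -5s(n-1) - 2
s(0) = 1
First-order linear non-homogeneous.
Homogeneous solution: s_h(n) = A·(-5)^n.
Try constant particular solution s_p = K: K = -5K - 2 ⇒ K = - \frac{1}{3}.
General: s(n) = A·(-5)^n - \frac{1}{3}.
Apply s(0) = 1: A - \frac{1}{3} = 1 ⇒ A = \frac{4}{3}.
So s(n) = \frac{4 \left(-5\right)^{n}}{3} - \frac{1}{3}.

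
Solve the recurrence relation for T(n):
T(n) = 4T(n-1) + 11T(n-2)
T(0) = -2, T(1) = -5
Characteristic equation: x² - 4x - 11 = 0.
Discriminant Δ = (4)² + 4·(11) = 60.
Roots r₁,₂ = (4 ± √60)/2, so r₁ = 2 + \sqrt{15}, r₂ = 2 - \sqrt{15}.
General solution: T(n) = A·r₁^n + B·r₂^n.
From the initial conditions, A + B = -2 and r₁A + r₂B = -5.
Since r₁ - r₂ = √60: A = (-5 - (-2)r₂)/√60 = -1 - \frac{\sqrt{15}}{30}, and B = -2 - A = -1 + \frac{\sqrt{15}}{30}.
So T(n) = \left(-1 - \frac{\sqrt{15}}{30}\right)\left(2 + \sqrt{15}\right)^n + \left(-1 + \frac{\sqrt{15}}{30}\right)\left(2 - \sqrt{15}\right)^n.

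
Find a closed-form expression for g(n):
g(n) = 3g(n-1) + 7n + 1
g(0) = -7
First-order linear with linear forcing.
Homogeneous solution: g_h(n) = A·(3)^n.
Try particular g_p(n) = pn + q. Substituting:
  pn + q = 3(p(n-1) + q) + 7n + 1.
Matching the n-coefficient: p = 3p + 7 ⇒ p = - \frac{7}{2}.
Matching constants: q = -3p + 3q + 1 ⇒ q = - \frac{23}{4}.
General: g(n) = A·(3)^n - \frac{7 n}{2} - \frac{23}{4}.
Apply g(0) = -7: A - \frac{23}{4} = -7 ⇒ A = - \frac{5}{4}.
So g(n) = - \frac{5 \cdot 3^{n}}{4} - \frac{7 n}{2} - \frac{23}{4}.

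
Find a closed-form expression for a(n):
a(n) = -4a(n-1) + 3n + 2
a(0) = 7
First-order linear with linear forcing.
Homogeneous solution: a_h(n) = A·(-4)^n.
Try particular a_p(n) = pn + q. Substituting:
  pn + q = -4(p(n-1) + q) + 3n + 2.
Matching the n-coefficient: p = -4p + 3 ⇒ p = \frac{3}{5}.
Matching constants: q = 4p - 4q + 2 ⇒ q = \frac{22}{25}.
General: a(n) = A·(-4)^n + \frac{3 n}{5} + \frac{22}{25}.
Apply a(0) = 7: A + \frac{22}{25} = 7 ⇒ A = \frac{153}{25}.
So a(n) = \frac{153 \left(-4\right)^{n}}{25} + \frac{3 n}{5} + \frac{22}{25}.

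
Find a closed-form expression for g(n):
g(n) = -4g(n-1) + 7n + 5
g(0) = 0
First-order linear with linear forcing.
Homogeneous solution: g_h(n) = A·(-4)^n.
Try particular g_p(n) = pn + q. Substituting:
  pn + q = -4(p(n-1) + q) + 7n + 5.
Matching the n-coefficient: p = -4p + 7 ⇒ p = \frac{7}{5}.
Matching constants: q = 4p - 4q + 5 ⇒ q = \frac{53}{25}.
General: g(n) = A·(-4)^n + \frac{7 n}{5} + \frac{53}{25}.
Apply g(0) = 0: A + \frac{53}{25} = 0 ⇒ A = - \frac{53}{25}.
So g(n) = - \frac{53 \left(-4\right)^{n}}{25} + \frac{7 n}{5} + \frac{53}{25}.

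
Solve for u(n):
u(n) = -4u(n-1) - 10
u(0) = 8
First-order linear non-homogeneous.
Homogeneous solution: u_h(n) = A·(-4)^n.
Try constant particular solution u_p = K: K = -4K - 10 ⇒ K = -2.
General: u(n) = A·(-4)^n - 2.
Apply u(0) = 8: A - 2 = 8 ⇒ A = 10.
So u(n) = 10 \left(-4\right)^{n} - 2.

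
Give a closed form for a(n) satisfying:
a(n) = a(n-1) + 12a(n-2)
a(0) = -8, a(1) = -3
Characteristic equation: x² - x - 12 = 0, which factors as (x - (4))(x - (-3)) = 0.
Roots r₁ = 4, r₂ = -3 (distinct).
General solution: a(n) = A·(4)^n + B·(-3)^n.
From a(0) = -8: A + B = -8.
From a(1) = -3: 4A - 3B = -3.
Solving: A = - \frac{27}{7}, B = - \frac{29}{7}.
So a(n) = - \frac{29 \left(-3\right)^{n}}{7} - \frac{27 \cdot 4^{n}}{7}.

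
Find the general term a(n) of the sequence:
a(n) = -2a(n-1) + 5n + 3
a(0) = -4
First-order linear with linear forcing.
Homogeneous solution: a_h(n) = A·(-2)^n.
Try particular a_p(n) = pn + q. Substituting:
  pn + q = -2(p(n-1) + q) + 5n + 3.
Matching the n-coefficient: p = -2p + 5 ⇒ p = \frac{5}{3}.
Matching constants: q = 2p - 2q + 3 ⇒ q = \frac{19}{9}.
General: a(n) = A·(-2)^n + \frac{5 n}{3} + \frac{19}{9}.
Apply a(0) = -4: A + \frac{19}{9} = -4 ⇒ A = - \frac{55}{9}.
So a(n) = - \frac{55 \left(-2\right)^{n}}{9} + \frac{5 n}{3} + \frac{19}{9}.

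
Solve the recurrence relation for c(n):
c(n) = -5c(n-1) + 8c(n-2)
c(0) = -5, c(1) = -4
Characteristic equation: x² + 5x - 8 = 0.
Discriminant Δ = (-5)² + 4·(8) = 57.
Roots r₁,₂ = (-5 ± √57)/2, so r₁ = - \frac{5}{2} + \frac{\sqrt{57}}{2}, r₂ = - \frac{\sqrt{57}}{2} - \frac{5}{2}.
General solution: c(n) = A·r₁^n + B·r₂^n.
From the initial conditions, A + B = -5 and r₁A + r₂B = -4.
Since r₁ - r₂ = √57: A = (-4 - (-5)r₂)/√57 = - \frac{5}{2} - \frac{11 \sqrt{57}}{38}, and B = -5 - A = - \frac{5}{2} + \frac{11 \sqrt{57}}{38}.
So c(n) = \left(- \frac{5}{2} - \frac{11 \sqrt{57}}{38}\right)\left(- \frac{5}{2} + \frac{\sqrt{57}}{2}\right)^n + \left(- \frac{5}{2} + \frac{11 \sqrt{57}}{38}\right)\left(- \frac{\sqrt{57}}{2} - \frac{5}{2}\right)^n.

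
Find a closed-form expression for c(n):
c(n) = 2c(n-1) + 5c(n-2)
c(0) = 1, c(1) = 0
Characteristic equation: x² - 2x - 5 = 0.
Discriminant Δ = (2)² + 4·(5) = 24.
Roots r₁,₂ = (2 ± √24)/2, so r₁ = 1 + \sqrt{6}, r₂ = 1 - \sqrt{6}.
General solution: c(n) = A·r₁^n + B·r₂^n.
From the initial conditions, A + B = 1 and r₁A + r₂B = 0.
Since r₁ - r₂ = √24: A = (0 - (1)r₂)/√24 = \frac{1}{2} - \frac{\sqrt{6}}{12}, and B = 1 - A = \frac{\sqrt{6}}{12} + \frac{1}{2}.
So c(n) = \left(\frac{1}{2} - \frac{\sqrt{6}}{12}\right)\left(1 + \sqrt{6}\right)^n + \left(\frac{\sqrt{6}}{12} + \frac{1}{2}\right)\left(1 - \sqrt{6}\right)^n.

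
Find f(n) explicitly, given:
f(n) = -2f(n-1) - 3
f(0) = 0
First-order linear non-homogeneous.
Homogeneous solution: f_h(n) = A·(-2)^n.
Try constant particular solution f_p = K: K = -2K - 3 ⇒ K = -1.
General: f(n) = A·(-2)^n - 1.
Apply f(0) = 0: A - 1 = 0 ⇒ A = 1.
So f(n) = \left(-2\right)^{n} - 1.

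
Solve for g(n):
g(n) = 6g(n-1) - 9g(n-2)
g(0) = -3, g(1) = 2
Characteristic equation: x² - 6x + 9 = 0, which is (x - (3))².
Repeated root r = 3.
General solution: g(n) = (A + Bn)·(3)^n.
From g(0) = -3: A = -3.
From g(1) = 2: (A + B)·(3) = 2 ⇒ B = \frac{11}{3}.
So g(n) = \left(\frac{11 n}{3} - 3\right) \cdot (3)^n.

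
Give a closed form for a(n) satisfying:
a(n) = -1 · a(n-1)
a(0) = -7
Pure geometric recurrence with ratio -1.
By induction a(n) = a(0) · (-1)^n = - 7 \left(-1\right)^{n}.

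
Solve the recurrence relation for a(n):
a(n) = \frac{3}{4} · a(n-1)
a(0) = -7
Pure geometric recurrence with ratio \frac{3}{4}.
By induction a(n) = a(0) · (\frac{3}{4})^n = - 7 \left(\frac{3}{4}\right)^{n}.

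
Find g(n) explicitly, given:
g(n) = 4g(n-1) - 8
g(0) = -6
First-order linear non-homogeneous.
Homogeneous solution: g_h(n) = A·(4)^n.
Try constant particular solution g_p = K: K = 4K - 8 ⇒ K = \frac{8}{3}.
General: g(n) = A·(4)^n + \frac{8}{3}.
Apply g(0) = -6: A + \frac{8}{3} = -6 ⇒ A = - \frac{26}{3}.
So g(n) = \frac{8}{3} - \frac{26 \cdot 4^{n}}{3}.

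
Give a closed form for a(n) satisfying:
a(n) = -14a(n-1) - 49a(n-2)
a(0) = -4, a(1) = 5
Characteristic equation: x² + 14x + 49 = 0, which is (x - (-7))².
Repeated root r = -7.
General solution: a(n) = (A + Bn)·(-7)^n.
From a(0) = -4: A = -4.
From a(1) = 5: (A + B)·(-7) = 5 ⇒ B = \frac{23}{7}.
So a(n) = \left(\frac{23 n}{7} - 4\right) \cdot (-7)^n.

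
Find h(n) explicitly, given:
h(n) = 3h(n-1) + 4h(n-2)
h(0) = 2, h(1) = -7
Characteristic equation: x² - 3x - 4 = 0, which factors as (x - (4))(x - (-1)) = 0.
Roots r₁ = 4, r₂ = -1 (distinct).
General solution: h(n) = A·(4)^n + B·(-1)^n.
From h(0) = 2: A + B = 2.
From h(1) = -7: 4A - B = -7.
Solving: A = -1, B = 3.
So h(n) = 3 \left(-1\right)^{n} - 4^{n}.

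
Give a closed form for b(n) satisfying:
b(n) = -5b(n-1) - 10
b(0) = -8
First-order linear non-homogeneous.
Homogeneous solution: b_h(n) = A·(-5)^n.
Try constant particular solution b_p = K: K = -5K - 10 ⇒ K = - \frac{5}{3}.
General: b(n) = A·(-5)^n - \frac{5}{3}.
Apply b(0) = -8: A - \frac{5}{3} = -8 ⇒ A = - \frac{19}{3}.
So b(n) = - \frac{19 \left(-5\right)^{n}}{3} - \frac{5}{3}.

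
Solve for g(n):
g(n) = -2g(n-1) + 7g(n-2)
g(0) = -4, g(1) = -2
Characteristic equation: x² + 2x - 7 = 0.
Discriminant Δ = (-2)² + 4·(7) = 32.
Roots r₁,₂ = (-2 ± √32)/2, so r₁ = -1 + 2 \sqrt{2}, r₂ = - 2 \sqrt{2} - 1.
General solution: g(n) = A·r₁^n + B·r₂^n.
From the initial conditions, A + B = -4 and r₁A + r₂B = -2.
Since r₁ - r₂ = √32: A = (-2 - (-4)r₂)/√32 = -2 - \frac{3 \sqrt{2}}{4}, and B = -4 - A = -2 + \frac{3 \sqrt{2}}{4}.
So g(n) = \left(-2 - \frac{3 \sqrt{2}}{4}\right)\left(-1 + 2 \sqrt{2}\right)^n + \left(-2 + \frac{3 \sqrt{2}}{4}\right)\left(- 2 \sqrt{2} - 1\right)^n.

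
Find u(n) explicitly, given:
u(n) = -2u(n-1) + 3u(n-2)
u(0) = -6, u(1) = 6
Characteristic equation: x² + 2x - 3 = 0, which factors as (x - (-3))(x - (1)) = 0.
Roots r₁ = -3, r₂ = 1 (distinct).
General solution: u(n) = A·(-3)^n + B·(1)^n.
From u(0) = -6: A + B = -6.
From u(1) = 6: -3A + B = 6.
Solving: A = -3, B = -3.
So u(n) = - 3 \left(-3\right)^{n} - 3.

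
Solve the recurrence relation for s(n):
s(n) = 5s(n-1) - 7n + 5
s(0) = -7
First-order linear with linear forcing.
Homogeneous solution: s_h(n) = A·(5)^n.
Try particular s_p(n) = pn + q. Substituting:
  pn + q = 5(p(n-1) + q) - 7n + 5.
Matching the n-coefficient: p = 5p - 7 ⇒ p = \frac{7}{4}.
Matching constants: q = -5p + 5q + 5 ⇒ q = \frac{15}{16}.
General: s(n) = A·(5)^n + \frac{7 n}{4} + \frac{15}{16}.
Apply s(0) = -7: A + \frac{15}{16} = -7 ⇒ A = - \frac{127}{16}.
So s(n) = - \frac{127 \cdot 5^{n}}{16} + \frac{7 n}{4} + \frac{15}{16}.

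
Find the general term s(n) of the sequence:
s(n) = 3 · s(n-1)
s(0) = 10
Pure geometric recurrence with ratio 3.
By induction s(n) = s(0) · (3)^n = 10 \cdot 3^{n}.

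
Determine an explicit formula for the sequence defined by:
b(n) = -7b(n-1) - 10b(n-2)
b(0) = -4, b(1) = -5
Characteristic equation: x² + 7x + 10 = 0, which factors as (x - (-5))(x - (-2)) = 0.
Roots r₁ = -5, r₂ = -2 (distinct).
General solution: b(n) = A·(-5)^n + B·(-2)^n.
From b(0) = -4: A + B = -4.
From b(1) = -5: -5A - 2B = -5.
Solving: A = \frac{13}{3}, B = - \frac{25}{3}.
So b(n) = - \frac{25 \left(-2\right)^{n}}{3} + \frac{13 \left(-5\right)^{n}}{3}.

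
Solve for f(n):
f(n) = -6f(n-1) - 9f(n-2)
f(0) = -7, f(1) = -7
Characteristic equation: x² + 6x + 9 = 0, which is (x - (-3))².
Repeated root r = -3.
General solution: f(n) = (A + Bn)·(-3)^n.
From f(0) = -7: A = -7.
From f(1) = -7: (A + B)·(-3) = -7 ⇒ B = \frac{28}{3}.
So f(n) = \left(\frac{28 n}{3} - 7\right) \cdot (-3)^n.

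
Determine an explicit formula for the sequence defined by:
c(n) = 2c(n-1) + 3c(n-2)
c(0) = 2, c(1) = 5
Characteristic equation: x² - 2x - 3 = 0, which factors as (x - (3))(x - (-1)) = 0.
Roots r₁ = 3, r₂ = -1 (distinct).
General solution: c(n) = A·(3)^n + B·(-1)^n.
From c(0) = 2: A + B = 2.
From c(1) = 5: 3A - B = 5.
Solving: A = \frac{7}{4}, B = \frac{1}{4}.
So c(n) = \frac{\left(-1\right)^{n}}{4} + \frac{7 \cdot 3^{n}}{4}.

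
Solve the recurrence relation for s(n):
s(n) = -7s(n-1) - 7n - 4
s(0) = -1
First-order linear with linear forcing.
Homogeneous solution: s_h(n) = A·(-7)^n.
Try particular s_p(n) = pn + q. Substituting:
  pn + q = -7(p(n-1) + q) - 7n - 4.
Matching the n-coefficient: p = -7p - 7 ⇒ p = - \frac{7}{8}.
Matching constants: q = 7p - 7q - 4 ⇒ q = - \frac{81}{64}.
General: s(n) = A·(-7)^n - \frac{7 n}{8} - \frac{81}{64}.
Apply s(0) = -1: A - \frac{81}{64} = -1 ⇒ A = \frac{17}{64}.
So s(n) = \frac{17 \left(-7\right)^{n}}{64} - \frac{7 n}{8} - \frac{81}{64}.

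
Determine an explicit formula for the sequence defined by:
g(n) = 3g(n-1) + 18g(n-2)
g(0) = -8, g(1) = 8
Characteristic equation: x² - 3x - 18 = 0, which factors as (x - (-3))(x - (6)) = 0.
Roots r₁ = -3, r₂ = 6 (distinct).
General solution: g(n) = A·(-3)^n + B·(6)^n.
From g(0) = -8: A + B = -8.
From g(1) = 8: -3A + 6B = 8.
Solving: A = - \frac{56}{9}, B = - \frac{16}{9}.
So g(n) = - \frac{56 \left(-3\right)^{n}}{9} - \frac{16 \cdot 6^{n}}{9}.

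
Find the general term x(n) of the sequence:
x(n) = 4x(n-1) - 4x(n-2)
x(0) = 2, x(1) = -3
Characteristic equation: x² - 4x + 4 = 0, which is (x - (2))².
Repeated root r = 2.
General solution: x(n) = (A + Bn)·(2)^n.
From x(0) = 2: A = 2.
From x(1) = -3: (A + B)·(2) = -3 ⇒ B = - \frac{7}{2}.
So x(n) = \left(2 - \frac{7 n}{2}\right) \cdot (2)^n.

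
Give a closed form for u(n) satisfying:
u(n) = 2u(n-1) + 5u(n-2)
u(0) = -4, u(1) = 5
Characteristic equation: x² - 2x - 5 = 0.
Discriminant Δ = (2)² + 4·(5) = 24.
Roots r₁,₂ = (2 ± √24)/2, so r₁ = 1 + \sqrt{6}, r₂ = 1 - \sqrt{6}.
General solution: u(n) = A·r₁^n + B·r₂^n.
From the initial conditions, A + B = -4 and r₁A + r₂B = 5.
Since r₁ - r₂ = √24: A = (5 - (-4)r₂)/√24 = -2 + \frac{3 \sqrt{6}}{4}, and B = -4 - A = -2 - \frac{3 \sqrt{6}}{4}.
So u(n) = \left(-2 + \frac{3 \sqrt{6}}{4}\right)\left(1 + \sqrt{6}\right)^n + \left(-2 - \frac{3 \sqrt{6}}{4}\right)\left(1 - \sqrt{6}\right)^n.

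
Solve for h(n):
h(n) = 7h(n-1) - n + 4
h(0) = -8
First-order linear with linear forcing.
Homogeneous solution: h_h(n) = A·(7)^n.
Try particular h_p(n) = pn + q. Substituting:
  pn + q = 7(p(n-1) + q) - n + 4.
Matching the n-coefficient: p = 7p - 1 ⇒ p = \frac{1}{6}.
Matching constants: q = -7p + 7q + 4 ⇒ q = - \frac{17}{36}.
General: h(n) = A·(7)^n + \frac{n}{6} - \frac{17}{36}.
Apply h(0) = -8: A - \frac{17}{36} = -8 ⇒ A = - \frac{271}{36}.
So h(n) = - \frac{271 \cdot 7^{n}}{36} + \frac{n}{6} - \frac{17}{36}.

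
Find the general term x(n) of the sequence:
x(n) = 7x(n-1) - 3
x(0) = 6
First-order linear non-homogeneous.
Homogeneous solution: x_h(n) = A·(7)^n.
Try constant particular solution x_p = K: K = 7K - 3 ⇒ K = \frac{1}{2}.
General: x(n) = A·(7)^n + \frac{1}{2}.
Apply x(0) = 6: A + \frac{1}{2} = 6 ⇒ A = \frac{11}{2}.
So x(n) = \frac{11 \cdot 7^{n}}{2} + \frac{1}{2}.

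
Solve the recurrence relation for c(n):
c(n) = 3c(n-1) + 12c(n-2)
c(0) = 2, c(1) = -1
Characteristic equation: x² - 3x - 12 = 0.
Discriminant Δ = (3)² + 4·(12) = 57.
Roots r₁,₂ = (3 ± √57)/2, so r₁ = \frac{3}{2} + \frac{\sqrt{57}}{2}, r₂ = \frac{3}{2} - \frac{\sqrt{57}}{2}.
General solution: c(n) = A·r₁^n + B·r₂^n.
From the initial conditions, A + B = 2 and r₁A + r₂B = -1.
Since r₁ - r₂ = √57: A = (-1 - (2)r₂)/√57 = 1 - \frac{4 \sqrt{57}}{57}, and B = 2 - A = \frac{4 \sqrt{57}}{57} + 1.
So c(n) = \left(1 - \frac{4 \sqrt{57}}{57}\right)\left(\frac{3}{2} + \frac{\sqrt{57}}{2}\right)^n + \left(\frac{4 \sqrt{57}}{57} + 1\right)\left(\frac{3}{2} - \frac{\sqrt{57}}{2}\right)^n.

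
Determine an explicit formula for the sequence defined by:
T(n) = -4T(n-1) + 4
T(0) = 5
First-order linear non-homogeneous.
Homogeneous solution: T_h(n) = A·(-4)^n.
Try constant particular solution T_p = K: K = -4K + 4 ⇒ K = \frac{4}{5}.
General: T(n) = A·(-4)^n + \frac{4}{5}.
Apply T(0) = 5: A + \frac{4}{5} = 5 ⇒ A = \frac{21}{5}.
So T(n) = \frac{21 \left(-4\right)^{n}}{5} + \frac{4}{5}.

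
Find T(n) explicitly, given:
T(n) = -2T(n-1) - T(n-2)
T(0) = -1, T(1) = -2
Characteristic equation: x² + 2x + 1 = 0, which is (x - (-1))².
Repeated root r = -1.
General solution: T(n) = (A + Bn)·(-1)^n.
From T(0) = -1: A = -1.
From T(1) = -2: (A + B)·(-1) = -2 ⇒ B = 3.
So T(n) = \left(3 n - 1\right) \cdot (-1)^n.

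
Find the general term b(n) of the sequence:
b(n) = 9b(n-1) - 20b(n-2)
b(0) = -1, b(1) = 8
Characteristic equation: x² - 9x + 20 = 0, which factors as (x - (5))(x - (4)) = 0.
Roots r₁ = 5, r₂ = 4 (distinct).
General solution: b(n) = A·(5)^n + B·(4)^n.
From b(0) = -1: A + B = -1.
From b(1) = 8: 5A + 4B = 8.
Solving: A = 12, B = -13.
So b(n) = - 13 \cdot 4^{n} + 12 \cdot 5^{n}.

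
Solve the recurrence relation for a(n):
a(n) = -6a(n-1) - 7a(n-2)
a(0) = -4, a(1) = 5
Characteristic equation: x² + 6x + 7 = 0.
Discriminant Δ = (-6)² + 4·(-7) = 8.
Roots r₁,₂ = (-6 ± √8)/2, so r₁ = -3 + \sqrt{2}, r₂ = -3 - \sqrt{2}.
General solution: a(n) = A·r₁^n + B·r₂^n.
From the initial conditions, A + B = -4 and r₁A + r₂B = 5.
Since r₁ - r₂ = √8: A = (5 - (-4)r₂)/√8 = - \frac{7 \sqrt{2}}{4} - 2, and B = -4 - A = -2 + \frac{7 \sqrt{2}}{4}.
So a(n) = \left(- \frac{7 \sqrt{2}}{4} - 2\right)\left(-3 + \sqrt{2}\right)^n + \left(-2 + \frac{7 \sqrt{2}}{4}\right)\left(-3 - \sqrt{2}\right)^n.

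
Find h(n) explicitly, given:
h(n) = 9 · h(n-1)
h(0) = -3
Pure geometric recurrence with ratio 9.
By induction h(n) = h(0) · (9)^n = - 3 \cdot 9^{n}.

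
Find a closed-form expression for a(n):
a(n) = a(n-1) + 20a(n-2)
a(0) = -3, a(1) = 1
Characteristic equation: x² - x - 20 = 0, which factors as (x - (-4))(x - (5)) = 0.
Roots r₁ = -4, r₂ = 5 (distinct).
General solution: a(n) = A·(-4)^n + B·(5)^n.
From a(0) = -3: A + B = -3.
From a(1) = 1: -4A + 5B = 1.
Solving: A = - \frac{16}{9}, B = - \frac{11}{9}.
So a(n) = - \frac{16 \left(-4\right)^{n}}{9} - \frac{11 \cdot 5^{n}}{9}.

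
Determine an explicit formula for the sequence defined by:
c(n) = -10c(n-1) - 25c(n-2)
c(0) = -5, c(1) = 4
Characteristic equation: x² + 10x + 25 = 0, which is (x - (-5))².
Repeated root r = -5.
General solution: c(n) = (A + Bn)·(-5)^n.
From c(0) = -5: A = -5.
From c(1) = 4: (A + B)·(-5) = 4 ⇒ B = \frac{21}{5}.
So c(n) = \left(\frac{21 n}{5} - 5\right) \cdot (-5)^n.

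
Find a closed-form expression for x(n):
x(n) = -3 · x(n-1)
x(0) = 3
Pure geometric recurrence with ratio -3.
By induction x(n) = x(0) · (-3)^n = 3 \left(-3\right)^{n}.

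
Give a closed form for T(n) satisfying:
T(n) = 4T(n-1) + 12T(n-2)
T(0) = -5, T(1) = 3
Characteristic equation: x² - 4x - 12 = 0, which factors as (x - (6))(x - (-2)) = 0.
Roots r₁ = 6, r₂ = -2 (distinct).
General solution: T(n) = A·(6)^n + B·(-2)^n.
From T(0) = -5: A + B = -5.
From T(1) = 3: 6A - 2B = 3.
Solving: A = - \frac{7}{8}, B = - \frac{33}{8}.
So T(n) = - \frac{33 \left(-2\right)^{n}}{8} - \frac{7 \cdot 6^{n}}{8}.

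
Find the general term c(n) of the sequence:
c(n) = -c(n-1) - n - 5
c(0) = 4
First-order linear with linear forcing.
Homogeneous solution: c_h(n) = A·(-1)^n.
Try particular c_p(n) = pn + q. Substituting:
  pn + q = -(p(n-1) + q) - n - 5.
Matching the n-coefficient: p = -p - 1 ⇒ p = - \frac{1}{2}.
Matching constants: q = p - q - 5 ⇒ q = - \frac{11}{4}.
General: c(n) = A·(-1)^n - \frac{n}{2} - \frac{11}{4}.
Apply c(0) = 4: A - \frac{11}{4} = 4 ⇒ A = \frac{27}{4}.
So c(n) = \frac{27 \left(-1\right)^{n}}{4} - \frac{n}{2} - \frac{11}{4}.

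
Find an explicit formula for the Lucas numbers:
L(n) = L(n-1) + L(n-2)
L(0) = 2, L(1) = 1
This is the Lucas sequence.
Characteristic equation: x² - x - 1 = 0; roots r₁ = \frac{1}{2} + \frac{\sqrt{5}}{2}, r₂ = \frac{1}{2} - \frac{\sqrt{5}}{2}.
General: L(n) = A·r₁^n + B·r₂^n. Solving with L(0)=2, L(1)=1 gives A = 1, B = 1.
So L(n) = 2^{- n} \left(\left(1 - \sqrt{5}\right)^{n} + \left(1 + \sqrt{5}\right)^{n}\right).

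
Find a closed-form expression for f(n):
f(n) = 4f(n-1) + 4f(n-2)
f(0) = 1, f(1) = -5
Characteristic equation: x² - 4x - 4 = 0.
Discriminant Δ = (4)² + 4·(4) = 32.
Roots r₁,₂ = (4 ± √32)/2, so r₁ = 2 + 2 \sqrt{2}, r₂ = 2 - 2 \sqrt{2}.
General solution: f(n) = A·r₁^n + B·r₂^n.
From the initial conditions, A + B = 1 and r₁A + r₂B = -5.
Since r₁ - r₂ = √32: A = (-5 - (1)r₂)/√32 = \frac{1}{2} - \frac{7 \sqrt{2}}{8}, and B = 1 - A = \frac{1}{2} + \frac{7 \sqrt{2}}{8}.
So f(n) = \left(\frac{1}{2} - \frac{7 \sqrt{2}}{8}\right)\left(2 + 2 \sqrt{2}\right)^n + \left(\frac{1}{2} + \frac{7 \sqrt{2}}{8}\right)\left(2 - 2 \sqrt{2}\right)^n.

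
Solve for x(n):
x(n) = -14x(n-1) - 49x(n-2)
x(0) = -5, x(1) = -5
Characteristic equation: x² + 14x + 49 = 0, which is (x - (-7))².
Repeated root r = -7.
General solution: x(n) = (A + Bn)·(-7)^n.
From x(0) = -5: A = -5.
From x(1) = -5: (A + B)·(-7) = -5 ⇒ B = \frac{40}{7}.
So x(n) = \left(\frac{40 n}{7} - 5\right) \cdot (-7)^n.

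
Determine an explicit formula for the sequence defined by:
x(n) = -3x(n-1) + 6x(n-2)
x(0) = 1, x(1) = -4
Characteristic equation: x² + 3x - 6 = 0.
Discriminant Δ = (-3)² + 4·(6) = 33.
Roots r₁,₂ = (-3 ± √33)/2, so r₁ = - \frac{3}{2} + \frac{\sqrt{33}}{2}, r₂ = - \frac{\sqrt{33}}{2} - \frac{3}{2}.
General solution: x(n) = A·r₁^n + B·r₂^n.
From the initial conditions, A + B = 1 and r₁A + r₂B = -4.
Since r₁ - r₂ = √33: A = (-4 - (1)r₂)/√33 = \frac{1}{2} - \frac{5 \sqrt{33}}{66}, and B = 1 - A = \frac{5 \sqrt{33}}{66} + \frac{1}{2}.
So x(n) = \left(\frac{1}{2} - \frac{5 \sqrt{33}}{66}\right)\left(- \frac{3}{2} + \frac{\sqrt{33}}{2}\right)^n + \left(\frac{5 \sqrt{33}}{66} + \frac{1}{2}\right)\left(- \frac{\sqrt{33}}{2} - \frac{3}{2}\right)^n.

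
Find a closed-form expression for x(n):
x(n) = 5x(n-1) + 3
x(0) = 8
First-order linear non-homogeneous.
Homogeneous solution: x_h(n) = A·(5)^n.
Try constant particular solution x_p = K: K = 5K + 3 ⇒ K = - \frac{3}{4}.
General: x(n) = A·(5)^n - \frac{3}{4}.
Apply x(0) = 8: A - \frac{3}{4} = 8 ⇒ A = \frac{35}{4}.
So x(n) = \frac{35 \cdot 5^{n}}{4} - \frac{3}{4}.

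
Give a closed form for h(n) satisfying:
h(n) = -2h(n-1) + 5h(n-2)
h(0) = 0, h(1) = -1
Characteristic equation: x² + 2x - 5 = 0.
Discriminant Δ = (-2)² + 4·(5) = 24.
Roots r₁,₂ = (-2 ± √24)/2, so r₁ = -1 + \sqrt{6}, r₂ = - \sqrt{6} - 1.
General solution: h(n) = A·r₁^n + B·r₂^n.
From the initial conditions, A + B = 0 and r₁A + r₂B = -1.
Since r₁ - r₂ = √24: A = (-1 - (0)r₂)/√24 = - \frac{\sqrt{6}}{12}, and B = 0 - A = \frac{\sqrt{6}}{12}.
So h(n) = \left(- \frac{\sqrt{6}}{12}\right)\left(-1 + \sqrt{6}\right)^n + \left(\frac{\sqrt{6}}{12}\right)\left(- \sqrt{6} - 1\right)^n.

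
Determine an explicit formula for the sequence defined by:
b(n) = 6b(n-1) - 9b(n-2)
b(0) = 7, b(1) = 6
Characteristic equation: x² - 6x + 9 = 0, which is (x - (3))².
Repeated root r = 3.
General solution: b(n) = (A + Bn)·(3)^n.
From b(0) = 7: A = 7.
From b(1) = 6: (A + B)·(3) = 6 ⇒ B = -5.
So b(n) = \left(7 - 5 n\right) \cdot (3)^n.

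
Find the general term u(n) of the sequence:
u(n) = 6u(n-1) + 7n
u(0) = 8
First-order linear with linear forcing.
Homogeneous solution: u_h(n) = A·(6)^n.
Try particular u_p(n) = pn + q. Substituting:
  pn + q = 6(p(n-1) + q) + 7n.
Matching the n-coefficient: p = 6p + 7 ⇒ p = - \frac{7}{5}.
Matching constants: q = -6p + 6q ⇒ q = - \frac{42}{25}.
General: u(n) = A·(6)^n - \frac{7 n}{5} - \frac{42}{25}.
Apply u(0) = 8: A - \frac{42}{25} = 8 ⇒ A = \frac{242}{25}.
So u(n) = \frac{242 \cdot 6^{n}}{25} - \frac{7 n}{5} - \frac{42}{25}.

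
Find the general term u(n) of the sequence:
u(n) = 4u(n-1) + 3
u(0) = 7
First-order linear non-homogeneous.
Homogeneous solution: u_h(n) = A·(4)^n.
Try constant particular solution u_p = K: K = 4K + 3 ⇒ K = -1.
General: u(n) = A·(4)^n - 1.
Apply u(0) = 7: A - 1 = 7 ⇒ A = 8.
So u(n) = 8 \cdot 4^{n} - 1.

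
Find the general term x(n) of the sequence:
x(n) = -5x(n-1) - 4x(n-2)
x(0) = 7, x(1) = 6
Characteristic equation: x² + 5x + 4 = 0, which factors as (x - (-1))(x - (-4)) = 0.
Roots r₁ = -1, r₂ = -4 (distinct).
General solution: x(n) = A·(-1)^n + B·(-4)^n.
From x(0) = 7: A + B = 7.
From x(1) = 6: -A - 4B = 6.
Solving: A = \frac{34}{3}, B = - \frac{13}{3}.
So x(n) = \frac{34 \left(-1\right)^{n}}{3} - \frac{13 \left(-4\right)^{n}}{3}.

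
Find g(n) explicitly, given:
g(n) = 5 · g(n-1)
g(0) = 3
Pure geometric recurrence with ratio 5.
By induction g(n) = g(0) · (5)^n = 3 \cdot 5^{n}.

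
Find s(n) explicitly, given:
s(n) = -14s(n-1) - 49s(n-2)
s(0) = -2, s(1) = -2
Characteristic equation: x² + 14x + 49 = 0, which is (x - (-7))².
Repeated root r = -7.
General solution: s(n) = (A + Bn)·(-7)^n.
From s(0) = -2: A = -2.
From s(1) = -2: (A + B)·(-7) = -2 ⇒ B = \frac{16}{7}.
So s(n) = \left(\frac{16 n}{7} - 2\right) \cdot (-7)^n.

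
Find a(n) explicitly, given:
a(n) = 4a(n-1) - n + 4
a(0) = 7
First-order linear with linear forcing.
Homogeneous solution: a_h(n) = A·(4)^n.
Try particular a_p(n) = pn + q. Substituting:
  pn + q = 4(p(n-1) + q) - n + 4.
Matching the n-coefficient: p = 4p - 1 ⇒ p = \frac{1}{3}.
Matching constants: q = -4p + 4q + 4 ⇒ q = - \frac{8}{9}.
General: a(n) = A·(4)^n + \frac{n}{3} - \frac{8}{9}.
Apply a(0) = 7: A - \frac{8}{9} = 7 ⇒ A = \frac{71}{9}.
So a(n) = \frac{71 \cdot 4^{n}}{9} + \frac{n}{3} - \frac{8}{9}.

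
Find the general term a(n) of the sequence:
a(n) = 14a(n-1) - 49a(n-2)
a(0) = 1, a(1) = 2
Characteristic equation: x² - 14x + 49 = 0, which is (x - (7))².
Repeated root r = 7.
General solution: a(n) = (A + Bn)·(7)^n.
From a(0) = 1: A = 1.
From a(1) = 2: (A + B)·(7) = 2 ⇒ B = - \frac{5}{7}.
So a(n) = \left(1 - \frac{5 n}{7}\right) \cdot (7)^n.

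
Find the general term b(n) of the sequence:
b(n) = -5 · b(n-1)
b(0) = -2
Pure geometric recurrence with ratio -5.
By induction b(n) = b(0) · (-5)^n = - 2 \left(-5\right)^{n}.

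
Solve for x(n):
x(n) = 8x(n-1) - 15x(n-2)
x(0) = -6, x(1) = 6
Characteristic equation: x² - 8x + 15 = 0, which factors as (x - (3))(x - (5)) = 0.
Roots r₁ = 3, r₂ = 5 (distinct).
General solution: x(n) = A·(3)^n + B·(5)^n.
From x(0) = -6: A + B = -6.
From x(1) = 6: 3A + 5B = 6.
Solving: A = -18, B = 12.
So x(n) = - 18 \cdot 3^{n} + 12 \cdot 5^{n}.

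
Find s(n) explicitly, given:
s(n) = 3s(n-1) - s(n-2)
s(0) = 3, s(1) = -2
Characteristic equation: x² - 3x + 1 = 0.
Discriminant Δ = (3)² + 4·(-1) = 5.
Roots r₁,₂ = (3 ± √5)/2, so r₁ = \frac{\sqrt{5}}{2} + \frac{3}{2}, r₂ = \frac{3}{2} - \frac{\sqrt{5}}{2}.
General solution: s(n) = A·r₁^n + B·r₂^n.
From the initial conditions, A + B = 3 and r₁A + r₂B = -2.
Since r₁ - r₂ = √5: A = (-2 - (3)r₂)/√5 = \frac{3}{2} - \frac{13 \sqrt{5}}{10}, and B = 3 - A = \frac{3}{2} + \frac{13 \sqrt{5}}{10}.
So s(n) = \left(\frac{3}{2} - \frac{13 \sqrt{5}}{10}\right)\left(\frac{\sqrt{5}}{2} + \frac{3}{2}\right)^n + \left(\frac{3}{2} + \frac{13 \sqrt{5}}{10}\right)\left(\frac{3}{2} - \frac{\sqrt{5}}{2}\right)^n.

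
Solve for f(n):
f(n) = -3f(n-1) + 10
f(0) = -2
First-order linear non-homogeneous.
Homogeneous solution: f_h(n) = A·(-3)^n.
Try constant particular solution f_p = K: K = -3K + 10 ⇒ K = \frac{5}{2}.
General: f(n) = A·(-3)^n + \frac{5}{2}.
Apply f(0) = -2: A + \frac{5}{2} = -2 ⇒ A = - \frac{9}{2}.
So f(n) = \frac{5}{2} - \frac{9 \left(-3\right)^{n}}{2}.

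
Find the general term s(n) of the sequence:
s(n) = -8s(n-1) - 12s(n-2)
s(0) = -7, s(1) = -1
Characteristic equation: x² + 8x + 12 = 0, which factors as (x - (-6))(x - (-2)) = 0.
Roots r₁ = -6, r₂ = -2 (distinct).
General solution: s(n) = A·(-6)^n + B·(-2)^n.
From s(0) = -7: A + B = -7.
From s(1) = -1: -6A - 2B = -1.
Solving: A = \frac{15}{4}, B = - \frac{43}{4}.
So s(n) = - \frac{43 \left(-2\right)^{n}}{4} + \frac{15 \left(-6\right)^{n}}{4}.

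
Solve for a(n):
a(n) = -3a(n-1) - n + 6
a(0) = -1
First-order linear with linear forcing.
Homogeneous solution: a_h(n) = A·(-3)^n.
Try particular a_p(n) = pn + q. Substituting:
  pn + q = -3(p(n-1) + q) - n + 6.
Matching the n-coefficient: p = -3p - 1 ⇒ p = - \frac{1}{4}.
Matching constants: q = 3p - 3q + 6 ⇒ q = \frac{21}{16}.
General: a(n) = A·(-3)^n - \frac{n}{4} + \frac{21}{16}.
Apply a(0) = -1: A + \frac{21}{16} = -1 ⇒ A = - \frac{37}{16}.
So a(n) = - \frac{37 \left(-3\right)^{n}}{16} - \frac{n}{4} + \frac{21}{16}.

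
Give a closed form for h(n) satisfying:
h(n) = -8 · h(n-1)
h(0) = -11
Pure geometric recurrence with ratio -8.
By induction h(n) = h(0) · (-8)^n = - 11 \left(-8\right)^{n}.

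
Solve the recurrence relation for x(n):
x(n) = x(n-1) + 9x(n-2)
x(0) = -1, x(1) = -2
Characteristic equation: x² - x - 9 = 0.
Discriminant Δ = (1)² + 4·(9) = 37.
Roots r₁,₂ = (1 ± √37)/2, so r₁ = \frac{1}{2} + \frac{\sqrt{37}}{2}, r₂ = \frac{1}{2} - \frac{\sqrt{37}}{2}.
General solution: x(n) = A·r₁^n + B·r₂^n.
From the initial conditions, A + B = -1 and r₁A + r₂B = -2.
Since r₁ - r₂ = √37: A = (-2 - (-1)r₂)/√37 = - \frac{1}{2} - \frac{3 \sqrt{37}}{74}, and B = -1 - A = - \frac{1}{2} + \frac{3 \sqrt{37}}{74}.
So x(n) = \left(- \frac{1}{2} - \frac{3 \sqrt{37}}{74}\right)\left(\frac{1}{2} + \frac{\sqrt{37}}{2}\right)^n + \left(- \frac{1}{2} + \frac{3 \sqrt{37}}{74}\right)\left(\frac{1}{2} - \frac{\sqrt{37}}{2}\right)^n.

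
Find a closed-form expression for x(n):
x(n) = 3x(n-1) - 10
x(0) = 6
First-order linear non-homogeneous.
Homogeneous solution: x_h(n) = A·(3)^n.
Try constant particular solution x_p = K: K = 3K - 10 ⇒ K = 5.
General: x(n) = A·(3)^n + 5.
Apply x(0) = 6: A + 5 = 6 ⇒ A = 1.
So x(n) = 3^{n} + 5.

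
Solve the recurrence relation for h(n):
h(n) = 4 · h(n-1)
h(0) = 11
Pure geometric recurrence with ratio 4.
By induction h(n) = h(0) · (4)^n = 11 \cdot 4^{n}.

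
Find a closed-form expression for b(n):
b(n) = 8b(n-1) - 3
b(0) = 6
First-order linear non-homogeneous.
Homogeneous solution: b_h(n) = A·(8)^n.
Try constant particular solution b_p = K: K = 8K - 3 ⇒ K = \frac{3}{7}.
General: b(n) = A·(8)^n + \frac{3}{7}.
Apply b(0) = 6: A + \frac{3}{7} = 6 ⇒ A = \frac{39}{7}.
So b(n) = \frac{39 \cdot 8^{n}}{7} + \frac{3}{7}.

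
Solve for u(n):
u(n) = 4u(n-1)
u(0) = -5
This is a homogeneous first-order recurrence with ratio 4.
By induction u(n) = u(0) · (4)^n = - 5 \cdot 4^{n}.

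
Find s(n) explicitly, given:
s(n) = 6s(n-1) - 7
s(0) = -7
First-order linear non-homogeneous.
Homogeneous solution: s_h(n) = A·(6)^n.
Try constant particular solution s_p = K: K = 6K - 7 ⇒ K = \frac{7}{5}.
General: s(n) = A·(6)^n + \frac{7}{5}.
Apply s(0) = -7: A + \frac{7}{5} = -7 ⇒ A = - \frac{42}{5}.
So s(n) = \frac{7}{5} - \frac{42 \cdot 6^{n}}{5}.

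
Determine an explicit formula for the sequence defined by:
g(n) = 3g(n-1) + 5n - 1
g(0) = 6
First-order linear with linear forcing.
Homogeneous solution: g_h(n) = A·(3)^n.
Try particular g_p(n) = pn + q. Substituting:
  pn + q = 3(p(n-1) + q) + 5n - 1.
Matching the n-coefficient: p = 3p + 5 ⇒ p = - \frac{5}{2}.
Matching constants: q = -3p + 3q - 1 ⇒ q = - \frac{13}{4}.
General: g(n) = A·(3)^n - \frac{5 n}{2} - \frac{13}{4}.
Apply g(0) = 6: A - \frac{13}{4} = 6 ⇒ A = \frac{37}{4}.
So g(n) = \frac{37 \cdot 3^{n}}{4} - \frac{5 n}{2} - \frac{13}{4}.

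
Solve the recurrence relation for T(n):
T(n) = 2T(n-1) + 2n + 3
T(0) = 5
First-order linear with linear forcing.
Homogeneous solution: T_h(n) = A·(2)^n.
Try particular T_p(n) = pn + q. Substituting:
  pn + q = 2(p(n-1) + q) + 2n + 3.
Matching the n-coefficient: p = 2p + 2 ⇒ p = -2.
Matching constants: q = -2p + 2q + 3 ⇒ q = -7.
General: T(n) = A·(2)^n - 2 n - 7.
Apply T(0) = 5: A - 7 = 5 ⇒ A = 12.
So T(n) = 12 \cdot 2^{n} - 2 n - 7.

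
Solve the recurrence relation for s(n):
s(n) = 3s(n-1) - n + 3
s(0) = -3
First-order linear with linear forcing.
Homogeneous solution: s_h(n) = A·(3)^n.
Try particular s_p(n) = pn + q. Substituting:
  pn + q = 3(p(n-1) + q) - n + 3.
Matching the n-coefficient: p = 3p - 1 ⇒ p = \frac{1}{2}.
Matching constants: q = -3p + 3q + 3 ⇒ q = - \frac{3}{4}.
General: s(n) = A·(3)^n + \frac{n}{2} - \frac{3}{4}.
Apply s(0) = -3: A - \frac{3}{4} = -3 ⇒ A = - \frac{9}{4}.
So s(n) = - \frac{9 \cdot 3^{n}}{4} + \frac{n}{2} - \frac{3}{4}.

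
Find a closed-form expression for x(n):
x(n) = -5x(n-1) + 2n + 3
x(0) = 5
First-order linear with linear forcing.
Homogeneous solution: x_h(n) = A·(-5)^n.
Try particular x_p(n) = pn + q. Substituting:
  pn + q = -5(p(n-1) + q) + 2n + 3.
Matching the n-coefficient: p = -5p + 2 ⇒ p = \frac{1}{3}.
Matching constants: q = 5p - 5q + 3 ⇒ q = \frac{7}{9}.
General: x(n) = A·(-5)^n + \frac{n}{3} + \frac{7}{9}.
Apply x(0) = 5: A + \frac{7}{9} = 5 ⇒ A = \frac{38}{9}.
So x(n) = \frac{38 \left(-5\right)^{n}}{9} + \frac{n}{3} + \frac{7}{9}.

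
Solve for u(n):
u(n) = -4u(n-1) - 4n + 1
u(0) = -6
First-order linear with linear forcing.
Homogeneous solution: u_h(n) = A·(-4)^n.
Try particular u_p(n) = pn + q. Substituting:
  pn + q = -4(p(n-1) + q) - 4n + 1.
Matching the n-coefficient: p = -4p - 4 ⇒ p = - \frac{4}{5}.
Matching constants: q = 4p - 4q + 1 ⇒ q = - \frac{11}{25}.
General: u(n) = A·(-4)^n - \frac{4 n}{5} - \frac{11}{25}.
Apply u(0) = -6: A - \frac{11}{25} = -6 ⇒ A = - \frac{139}{25}.
So u(n) = - \frac{139 \left(-4\right)^{n}}{25} - \frac{4 n}{5} - \frac{11}{25}.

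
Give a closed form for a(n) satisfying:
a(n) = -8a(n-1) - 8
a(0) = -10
First-order linear non-homogeneous.
Homogeneous solution: a_h(n) = A·(-8)^n.
Try constant particular solution a_p = K: K = -8K - 8 ⇒ K = - \frac{8}{9}.
General: a(n) = A·(-8)^n - \frac{8}{9}.
Apply a(0) = -10: A - \frac{8}{9} = -10 ⇒ A = - \frac{82}{9}.
So a(n) = - \frac{82 \left(-8\right)^{n}}{9} - \frac{8}{9}.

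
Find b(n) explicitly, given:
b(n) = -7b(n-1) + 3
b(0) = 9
First-order linear non-homogeneous.
Homogeneous solution: b_h(n) = A·(-7)^n.
Try constant particular solution b_p = K: K = -7K + 3 ⇒ K = \frac{3}{8}.
General: b(n) = A·(-7)^n + \frac{3}{8}.
Apply b(0) = 9: A + \frac{3}{8} = 9 ⇒ A = \frac{69}{8}.
So b(n) = \frac{69 \left(-7\right)^{n}}{8} + \frac{3}{8}.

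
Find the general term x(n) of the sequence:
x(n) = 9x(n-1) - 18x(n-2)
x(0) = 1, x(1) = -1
Characteristic equation: x² - 9x + 18 = 0, which factors as (x - (3))(x - (6)) = 0.
Roots r₁ = 3, r₂ = 6 (distinct).
General solution: x(n) = A·(3)^n + B·(6)^n.
From x(0) = 1: A + B = 1.
From x(1) = -1: 3A + 6B = -1.
Solving: A = \frac{7}{3}, B = - \frac{4}{3}.
So x(n) = \frac{7 \cdot 3^{n}}{3} - \frac{4 \cdot 6^{n}}{3}.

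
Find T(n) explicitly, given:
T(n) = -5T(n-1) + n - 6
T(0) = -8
First-order linear with linear forcing.
Homogeneous solution: T_h(n) = A·(-5)^n.
Try particular T_p(n) = pn + q. Substituting:
  pn + q = -5(p(n-1) + q) + n - 6.
Matching the n-coefficient: p = -5p + 1 ⇒ p = \frac{1}{6}.
Matching constants: q = 5p - 5q - 6 ⇒ q = - \frac{31}{36}.
General: T(n) = A·(-5)^n + \frac{n}{6} - \frac{31}{36}.
Apply T(0) = -8: A - \frac{31}{36} = -8 ⇒ A = - \frac{257}{36}.
So T(n) = - \frac{257 \left(-5\right)^{n}}{36} + \frac{n}{6} - \frac{31}{36}.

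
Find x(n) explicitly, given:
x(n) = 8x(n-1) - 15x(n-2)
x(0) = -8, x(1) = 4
Characteristic equation: x² - 8x + 15 = 0, which factors as (x - (5))(x - (3)) = 0.
Roots r₁ = 5, r₂ = 3 (distinct).
General solution: x(n) = A·(5)^n + B·(3)^n.
From x(0) = -8: A + B = -8.
From x(1) = 4: 5A + 3B = 4.
Solving: A = 14, B = -22.
So x(n) = - 22 \cdot 3^{n} + 14 \cdot 5^{n}.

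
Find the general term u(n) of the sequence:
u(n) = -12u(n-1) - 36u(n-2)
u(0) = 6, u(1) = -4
Characteristic equation: x² + 12x + 36 = 0, which is (x - (-6))².
Repeated root r = -6.
General solution: u(n) = (A + Bn)·(-6)^n.
From u(0) = 6: A = 6.
From u(1) = -4: (A + B)·(-6) = -4 ⇒ B = - \frac{16}{3}.
So u(n) = \left(6 - \frac{16 n}{3}\right) \cdot (-6)^n.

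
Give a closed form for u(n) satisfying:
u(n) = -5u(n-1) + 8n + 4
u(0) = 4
First-order linear with linear forcing.
Homogeneous solution: u_h(n) = A·(-5)^n.
Try particular u_p(n) = pn + q. Substituting:
  pn + q = -5(p(n-1) + q) + 8n + 4.
Matching the n-coefficient: p = -5p + 8 ⇒ p = \frac{4}{3}.
Matching constants: q = 5p - 5q + 4 ⇒ q = \frac{16}{9}.
General: u(n) = A·(-5)^n + \frac{4 n}{3} + \frac{16}{9}.
Apply u(0) = 4: A + \frac{16}{9} = 4 ⇒ A = \frac{20}{9}.
So u(n) = \frac{20 \left(-5\right)^{n}}{9} + \frac{4 n}{3} + \frac{16}{9}.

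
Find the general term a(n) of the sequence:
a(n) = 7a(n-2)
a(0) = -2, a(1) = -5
Characteristic equation: x² - 7 = 0.
Discriminant Δ = (0)² + 4·(7) = 28.
Roots r₁,₂ = (0 ± √28)/2, so r₁ = \sqrt{7}, r₂ = - \sqrt{7}.
General solution: a(n) = A·r₁^n + B·r₂^n.
From the initial conditions, A + B = -2 and r₁A + r₂B = -5.
Since r₁ - r₂ = √28: A = (-5 - (-2)r₂)/√28 = -1 - \frac{5 \sqrt{7}}{14}, and B = -2 - A = -1 + \frac{5 \sqrt{7}}{14}.
So a(n) = \left(-1 - \frac{5 \sqrt{7}}{14}\right)\left(\sqrt{7}\right)^n + \left(-1 + \frac{5 \sqrt{7}}{14}\right)\left(- \sqrt{7}\right)^n.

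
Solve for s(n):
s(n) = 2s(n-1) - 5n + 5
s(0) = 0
First-order linear with linear forcing.
Homogeneous solution: s_h(n) = A·(2)^n.
Try particular s_p(n) = pn + q. Substituting:
  pn + q = 2(p(n-1) + q) - 5n + 5.
Matching the n-coefficient: p = 2p - 5 ⇒ p = 5.
Matching constants: q = -2p + 2q + 5 ⇒ q = 5.
General: s(n) = A·(2)^n + 5 n + 5.
Apply s(0) = 0: A + 5 = 0 ⇒ A = -5.
So s(n) = - 5 \cdot 2^{n} + 5 n + 5.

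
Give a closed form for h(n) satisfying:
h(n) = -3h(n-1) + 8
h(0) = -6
First-order linear non-homogeneous.
Homogeneous solution: h_h(n) = A·(-3)^n.
Try constant particular solution h_p = K: K = -3K + 8 ⇒ K = 2.
General: h(n) = A·(-3)^n + 2.
Apply h(0) = -6: A + 2 = -6 ⇒ A = -8.
So h(n) = 2 - 8 \left(-3\right)^{n}.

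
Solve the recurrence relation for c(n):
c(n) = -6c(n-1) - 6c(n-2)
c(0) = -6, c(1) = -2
Characteristic equation: x² + 6x + 6 = 0.
Discriminant Δ = (-6)² + 4·(-6) = 12.
Roots r₁,₂ = (-6 ± √12)/2, so r₁ = -3 + \sqrt{3}, r₂ = -3 - \sqrt{3}.
General solution: c(n) = A·r₁^n + B·r₂^n.
From the initial conditions, A + B = -6 and r₁A + r₂B = -2.
Since r₁ - r₂ = √12: A = (-2 - (-6)r₂)/√12 = - \frac{10 \sqrt{3}}{3} - 3, and B = -6 - A = -3 + \frac{10 \sqrt{3}}{3}.
So c(n) = \left(- \frac{10 \sqrt{3}}{3} - 3\right)\left(-3 + \sqrt{3}\right)^n + \left(-3 + \frac{10 \sqrt{3}}{3}\right)\left(-3 - \sqrt{3}\right)^n.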